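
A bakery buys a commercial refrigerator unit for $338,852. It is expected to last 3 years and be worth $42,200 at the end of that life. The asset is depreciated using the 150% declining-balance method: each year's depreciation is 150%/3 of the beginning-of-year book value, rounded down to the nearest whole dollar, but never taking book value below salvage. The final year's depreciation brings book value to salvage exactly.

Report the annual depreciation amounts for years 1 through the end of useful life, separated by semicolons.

$169,426; $84,713; $42,513

Depreciable base = $338,852 − $42,200 = $296,652.
Year 1: ⌊$338,852 × 150%/3⌋ = $169,426. Book value $169,426.
Year 2: ⌊$169,426 × 150%/3⌋ = $84,713. Book value $84,713.
Year 3 (final): $84,713 − $42,200 = $42,513. Book value $42,200.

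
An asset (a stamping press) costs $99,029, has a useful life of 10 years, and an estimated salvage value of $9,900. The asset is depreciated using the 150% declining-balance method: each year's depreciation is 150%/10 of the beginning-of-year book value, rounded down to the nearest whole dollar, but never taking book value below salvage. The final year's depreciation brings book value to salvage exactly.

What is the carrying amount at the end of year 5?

$43,941

Depreciable base = $99,029 − $9,900 = $89,129.
Year 1: ⌊$99,029 × 150%/10⌋ = $14,854. Book value $84,175.
Year 2: ⌊$84,175 × 150%/10⌋ = $12,626. Book value $71,549.
Year 3: ⌊$71,549 × 150%/10⌋ = $10,732. Book value $60,817.
Year 4: ⌊$60,817 × 150%/10⌋ = $9,122. Book value $51,695.
Year 5: ⌊$51,695 × 150%/10⌋ = $7,754. Book value $43,941.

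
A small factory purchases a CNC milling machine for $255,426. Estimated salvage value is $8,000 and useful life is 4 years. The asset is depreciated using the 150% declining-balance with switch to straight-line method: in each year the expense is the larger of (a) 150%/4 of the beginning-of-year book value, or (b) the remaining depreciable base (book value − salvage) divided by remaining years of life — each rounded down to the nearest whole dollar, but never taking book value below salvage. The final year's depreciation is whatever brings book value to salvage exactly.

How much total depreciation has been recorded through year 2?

$155,649

Depreciable base = $255,426 − $8,000 = $247,426.
Year 1: DB = ⌊$255,426 × 150%/4⌋ = $95,784; SL = ⌊$247,426/4⌋ = $61,856 → take DB $95,784. Book value $159,642.
Year 2: DB = ⌊$159,642 × 150%/4⌋ = $59,865; SL = ⌊$151,642/3⌋ = $50,547 → take DB $59,865. Book value $99,777.
Accumulated through year 2 = $255,426 − $99,777 = $155,649.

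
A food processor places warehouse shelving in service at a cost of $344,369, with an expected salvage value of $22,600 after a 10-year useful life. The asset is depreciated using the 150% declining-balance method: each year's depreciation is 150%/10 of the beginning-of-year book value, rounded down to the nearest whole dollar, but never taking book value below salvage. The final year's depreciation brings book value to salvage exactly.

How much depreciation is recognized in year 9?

$14,075

Depreciable base = $344,369 − $22,600 = $321,769.
Year 1: ⌊$344,369 × 150%/10⌋ = $51,655. Book value $292,714.
Year 2: ⌊$292,714 × 150%/10⌋ = $43,907. Book value $248,807.
Year 3: ⌊$248,807 × 150%/10⌋ = $37,321. Book value $211,486.
Year 4: ⌊$211,486 × 150%/10⌋ = $31,722. Book value $179,764.
Year 5: ⌊$179,764 × 150%/10⌋ = $26,964. Book value $152,800.
Year 6: ⌊$152,800 × 150%/10⌋ = $22,920. Book value $129,880.
Year 7: ⌊$129,880 × 150%/10⌋ = $19,482. Book value $110,398.
Year 8: ⌊$110,398 × 150%/10⌋ = $16,559. Book value $93,839.
Year 9: ⌊$93,839 × 150%/10⌋ = $14,075. Book value $79,764.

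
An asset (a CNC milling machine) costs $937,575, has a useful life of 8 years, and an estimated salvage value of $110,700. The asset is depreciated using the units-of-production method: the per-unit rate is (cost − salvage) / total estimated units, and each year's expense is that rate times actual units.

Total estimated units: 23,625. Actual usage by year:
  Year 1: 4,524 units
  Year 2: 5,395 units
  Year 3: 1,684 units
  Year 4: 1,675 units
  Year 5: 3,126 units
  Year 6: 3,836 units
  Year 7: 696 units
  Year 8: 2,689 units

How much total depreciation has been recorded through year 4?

$464,730

Depreciable base = $937,575 − $110,700 = $826,875.
Rate = $826,875 / 23,625 units = $35 per unit.
Year 1: 4,524 × $35 = $158,340. Book value $779,235.
Year 2: 5,395 × $35 = $188,825. Book value $590,410.
Year 3: 1,684 × $35 = $58,940. Book value $531,470.
Year 4: 1,675 × $35 = $58,625. Book value $472,845.
Accumulated through year 4 = $937,575 − $472,845 = $464,730.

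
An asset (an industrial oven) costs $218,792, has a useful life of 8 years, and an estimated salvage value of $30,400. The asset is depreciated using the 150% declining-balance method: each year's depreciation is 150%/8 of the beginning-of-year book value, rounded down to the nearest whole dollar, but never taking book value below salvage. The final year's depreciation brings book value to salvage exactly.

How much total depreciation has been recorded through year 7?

Depreciable base = $218,792 − $30,400 = $188,392.
Year 1: ⌊$218,792 × 150%/8⌋ = $41,023. Book value $177,769.
Year 2: ⌊$177,769 × 150%/8⌋ = $33,331. Book value $144,438.
Year 3: ⌊$144,438 × 150%/8⌋ = $27,082. Book value $117,356.
Year 4: ⌊$117,356 × 150%/8⌋ = $22,004. Book value $95,352.
Year 5: ⌊$95,352 × 150%/8⌋ = $17,878. Book value $77,474.
Year 6: ⌊$77,474 × 150%/8⌋ = $14,526. Book value $62,948.
Year 7: ⌊$62,948 × 150%/8⌋ = $11,802. Book value $51,146.
Accumulated through year 7 = $218,792 − $51,146 = $167,646.

$167,646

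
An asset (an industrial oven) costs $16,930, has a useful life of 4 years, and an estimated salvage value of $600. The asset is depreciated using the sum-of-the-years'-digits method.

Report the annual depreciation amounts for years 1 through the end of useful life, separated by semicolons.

$6,532; $4,899; $3,266; $1,633

Depreciable base = $16,930 − $600 = $16,330.
Sum of the years' digits = 4+3+2+1 = 10.
Year 1: $16,330 × 4/10 = $6,532. Book value $10,398.
Year 2: $16,330 × 3/10 = $4,899. Book value $5,499.
Year 3: $16,330 × 2/10 = $3,266. Book value $2,233.
Year 4: $16,330 × 1/10 = $1,633. Book value $600.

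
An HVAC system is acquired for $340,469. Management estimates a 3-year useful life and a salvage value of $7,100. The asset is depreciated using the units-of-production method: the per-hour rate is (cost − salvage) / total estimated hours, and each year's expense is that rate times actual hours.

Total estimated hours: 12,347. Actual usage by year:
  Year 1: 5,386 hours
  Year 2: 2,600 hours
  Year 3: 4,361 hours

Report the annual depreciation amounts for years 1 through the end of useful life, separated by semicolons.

Depreciable base = $340,469 − $7,100 = $333,369.
Rate = $333,369 / 12,347 hours = $27 per hour.
Year 1: 5,386 × $27 = $145,422. Book value $195,047.
Year 2: 2,600 × $27 = $70,200. Book value $124,847.
Year 3: 4,361 × $27 = $117,747. Book value $7,100.

$145,422; $70,200; $117,747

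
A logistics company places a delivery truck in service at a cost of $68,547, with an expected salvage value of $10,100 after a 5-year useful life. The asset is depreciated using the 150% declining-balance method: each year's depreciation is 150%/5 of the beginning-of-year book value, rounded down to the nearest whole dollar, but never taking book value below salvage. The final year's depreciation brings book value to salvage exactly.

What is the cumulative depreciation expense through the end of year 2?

Depreciable base = $68,547 − $10,100 = $58,447.
Year 1: ⌊$68,547 × 150%/5⌋ = $20,564. Book value $47,983.
Year 2: ⌊$47,983 × 150%/5⌋ = $14,394. Book value $33,589.
Accumulated through year 2 = $68,547 − $33,589 = $34,958.

$34,958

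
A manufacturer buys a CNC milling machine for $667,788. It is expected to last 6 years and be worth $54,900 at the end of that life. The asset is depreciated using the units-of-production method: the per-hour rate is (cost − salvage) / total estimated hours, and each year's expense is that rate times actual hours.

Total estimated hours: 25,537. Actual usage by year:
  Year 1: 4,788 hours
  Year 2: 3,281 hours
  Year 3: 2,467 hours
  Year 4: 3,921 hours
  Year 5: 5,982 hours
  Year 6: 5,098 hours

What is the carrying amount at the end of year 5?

Depreciable base = $667,788 − $54,900 = $612,888.
Rate = $612,888 / 25,537 hours = $24 per hour.
Year 1: 4,788 × $24 = $114,912. Book value $552,876.
Year 2: 3,281 × $24 = $78,744. Book value $474,132.
Year 3: 2,467 × $24 = $59,208. Book value $414,924.
Year 4: 3,921 × $24 = $94,104. Book value $320,820.
Year 5: 5,982 × $24 = $143,568. Book value $177,252.

$177,252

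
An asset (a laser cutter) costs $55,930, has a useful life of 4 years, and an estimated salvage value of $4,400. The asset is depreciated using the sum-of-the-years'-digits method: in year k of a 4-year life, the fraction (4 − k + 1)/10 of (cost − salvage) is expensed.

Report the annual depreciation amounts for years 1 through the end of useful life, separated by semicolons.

Depreciable base = $55,930 − $4,400 = $51,530.
Sum of the years' digits = 4+3+2+1 = 10.
Year 1: $51,530 × 4/10 = $20,612. Book value $35,318.
Year 2: $51,530 × 3/10 = $15,459. Book value $19,859.
Year 3: $51,530 × 2/10 = $10,306. Book value $9,553.
Year 4: $51,530 × 1/10 = $5,153. Book value $4,400.

$20,612; $15,459; $10,306; $5,153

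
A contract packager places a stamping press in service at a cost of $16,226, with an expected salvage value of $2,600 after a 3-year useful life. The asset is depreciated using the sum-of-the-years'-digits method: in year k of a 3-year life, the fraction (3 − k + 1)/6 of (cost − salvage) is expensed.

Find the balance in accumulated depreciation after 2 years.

Depreciable base = $16,226 − $2,600 = $13,626.
Sum of the years' digits = 3+2+1 = 6.
Year 1: $13,626 × 3/6 = $6,813. Book value $9,413.
Year 2: $13,626 × 2/6 = $4,542. Book value $4,871.
Accumulated through year 2 = $16,226 − $4,871 = $11,355.

$11,355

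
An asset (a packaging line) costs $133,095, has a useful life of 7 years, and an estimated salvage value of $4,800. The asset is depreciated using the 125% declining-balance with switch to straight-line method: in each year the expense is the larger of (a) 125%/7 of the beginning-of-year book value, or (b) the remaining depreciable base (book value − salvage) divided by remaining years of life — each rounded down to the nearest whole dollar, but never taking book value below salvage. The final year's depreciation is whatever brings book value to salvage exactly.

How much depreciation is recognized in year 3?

Depreciable base = $133,095 − $4,800 = $128,295.
Year 1: DB = ⌊$133,095 × 125%/7⌋ = $23,766; SL = ⌊$128,295/7⌋ = $18,327 → take DB $23,766. Book value $109,329.
Year 2: DB = ⌊$109,329 × 125%/7⌋ = $19,523; SL = ⌊$104,529/6⌋ = $17,421 → take DB $19,523. Book value $89,806.
Year 3: DB = ⌊$89,806 × 125%/7⌋ = $16,036; SL = ⌊$85,006/5⌋ = $17,001 → take SL $17,001. Book value $72,805.

$17,001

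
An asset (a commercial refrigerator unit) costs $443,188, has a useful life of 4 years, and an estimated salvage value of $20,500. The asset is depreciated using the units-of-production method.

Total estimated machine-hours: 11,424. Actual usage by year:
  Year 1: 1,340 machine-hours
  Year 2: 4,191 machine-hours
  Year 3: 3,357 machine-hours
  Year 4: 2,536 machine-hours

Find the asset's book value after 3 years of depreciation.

Depreciable base = $443,188 − $20,500 = $422,688.
Rate = $422,688 / 11,424 machine-hours = $37 per machine-hour.
Year 1: 1,340 × $37 = $49,580. Book value $393,608.
Year 2: 4,191 × $37 = $155,067. Book value $238,541.
Year 3: 3,357 × $37 = $124,209. Book value $114,332.

$114,332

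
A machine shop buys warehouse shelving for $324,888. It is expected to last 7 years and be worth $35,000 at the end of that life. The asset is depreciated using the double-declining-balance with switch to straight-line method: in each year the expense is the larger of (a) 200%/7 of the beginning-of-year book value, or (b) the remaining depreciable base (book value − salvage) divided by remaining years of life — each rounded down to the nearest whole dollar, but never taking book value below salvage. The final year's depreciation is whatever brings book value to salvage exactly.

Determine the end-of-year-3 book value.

Depreciable base = $324,888 − $35,000 = $289,888.
Year 1: DB = ⌊$324,888 × 200%/7⌋ = $92,825; SL = ⌊$289,888/7⌋ = $41,412 → take DB $92,825. Book value $232,063.
Year 2: DB = ⌊$232,063 × 200%/7⌋ = $66,303; SL = ⌊$197,063/6⌋ = $32,843 → take DB $66,303. Book value $165,760.
Year 3: DB = ⌊$165,760 × 200%/7⌋ = $47,360; SL = ⌊$130,760/5⌋ = $26,152 → take DB $47,360. Book value $118,400.

$118,400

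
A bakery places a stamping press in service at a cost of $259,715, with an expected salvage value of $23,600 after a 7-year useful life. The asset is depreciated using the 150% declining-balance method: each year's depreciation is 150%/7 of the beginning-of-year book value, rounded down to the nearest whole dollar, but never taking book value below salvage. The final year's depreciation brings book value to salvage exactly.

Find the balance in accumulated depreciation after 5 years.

$181,942

Depreciable base = $259,715 − $23,600 = $236,115.
Year 1: ⌊$259,715 × 150%/7⌋ = $55,653. Book value $204,062.
Year 2: ⌊$204,062 × 150%/7⌋ = $43,727. Book value $160,335.
Year 3: ⌊$160,335 × 150%/7⌋ = $34,357. Book value $125,978.
Year 4: ⌊$125,978 × 150%/7⌋ = $26,995. Book value $98,983.
Year 5: ⌊$98,983 × 150%/7⌋ = $21,210. Book value $77,773.
Accumulated through year 5 = $259,715 − $77,773 = $181,942.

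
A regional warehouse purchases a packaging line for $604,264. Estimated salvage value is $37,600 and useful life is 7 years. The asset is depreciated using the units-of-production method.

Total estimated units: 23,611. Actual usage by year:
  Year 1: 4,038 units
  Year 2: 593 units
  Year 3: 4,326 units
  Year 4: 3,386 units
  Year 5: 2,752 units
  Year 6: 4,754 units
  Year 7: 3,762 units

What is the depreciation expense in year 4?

Depreciable base = $604,264 − $37,600 = $566,664.
Rate = $566,664 / 23,611 units = $24 per unit.
Year 1: 4,038 × $24 = $96,912. Book value $507,352.
Year 2: 593 × $24 = $14,232. Book value $493,120.
Year 3: 4,326 × $24 = $103,824. Book value $389,296.
Year 4: 3,386 × $24 = $81,264. Book value $308,032.

$81,264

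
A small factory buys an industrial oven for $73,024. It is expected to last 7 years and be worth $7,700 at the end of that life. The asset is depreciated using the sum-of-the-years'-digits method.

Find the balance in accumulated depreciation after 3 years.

$41,994

Depreciable base = $73,024 − $7,700 = $65,324.
Sum of the years' digits = 7+6+5+4+3+2+1 = 28.
Year 1: $65,324 × 7/28 = $16,331. Book value $56,693.
Year 2: $65,324 × 6/28 = $13,998. Book value $42,695.
Year 3: $65,324 × 5/28 = $11,665. Book value $31,030.
Accumulated through year 3 = $73,024 − $31,030 = $41,994.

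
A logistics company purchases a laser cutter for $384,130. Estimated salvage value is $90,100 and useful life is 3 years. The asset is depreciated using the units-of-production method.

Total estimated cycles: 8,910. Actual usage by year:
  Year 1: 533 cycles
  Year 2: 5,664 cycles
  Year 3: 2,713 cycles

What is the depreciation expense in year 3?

$89,529

Depreciable base = $384,130 − $90,100 = $294,030.
Rate = $294,030 / 8,910 cycles = $33 per cycle.
Year 1: 533 × $33 = $17,589. Book value $366,541.
Year 2: 5,664 × $33 = $186,912. Book value $179,629.
Year 3: 2,713 × $33 = $89,529. Book value $90,100.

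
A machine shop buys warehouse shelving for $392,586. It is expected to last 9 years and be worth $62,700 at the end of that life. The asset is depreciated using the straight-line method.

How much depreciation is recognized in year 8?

Depreciable base = $392,586 − $62,700 = $329,886.
Annual expense = $329,886 / 9 = $36,654.

$36,654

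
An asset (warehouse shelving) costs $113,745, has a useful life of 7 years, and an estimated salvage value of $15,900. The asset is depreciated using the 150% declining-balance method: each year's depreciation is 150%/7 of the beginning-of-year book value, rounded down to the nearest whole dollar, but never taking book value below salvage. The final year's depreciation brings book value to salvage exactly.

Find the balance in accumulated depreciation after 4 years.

$70,394

Depreciable base = $113,745 − $15,900 = $97,845.
Year 1: ⌊$113,745 × 150%/7⌋ = $24,373. Book value $89,372.
Year 2: ⌊$89,372 × 150%/7⌋ = $19,151. Book value $70,221.
Year 3: ⌊$70,221 × 150%/7⌋ = $15,047. Book value $55,174.
Year 4: ⌊$55,174 × 150%/7⌋ = $11,823. Book value $43,351.
Accumulated through year 4 = $113,745 − $43,351 = $70,394.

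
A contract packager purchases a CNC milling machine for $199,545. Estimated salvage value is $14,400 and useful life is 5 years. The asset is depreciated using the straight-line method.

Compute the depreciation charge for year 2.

$37,029

Depreciable base = $199,545 − $14,400 = $185,145.
Annual expense = $185,145 / 5 = $37,029.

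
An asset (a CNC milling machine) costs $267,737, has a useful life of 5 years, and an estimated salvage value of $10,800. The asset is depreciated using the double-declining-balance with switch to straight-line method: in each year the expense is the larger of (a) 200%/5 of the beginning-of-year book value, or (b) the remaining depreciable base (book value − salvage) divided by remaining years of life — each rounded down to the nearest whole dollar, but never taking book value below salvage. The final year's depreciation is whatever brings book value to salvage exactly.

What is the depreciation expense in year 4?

Depreciable base = $267,737 − $10,800 = $256,937.
Year 1: DB = ⌊$267,737 × 200%/5⌋ = $107,094; SL = ⌊$256,937/5⌋ = $51,387 → take DB $107,094. Book value $160,643.
Year 2: DB = ⌊$160,643 × 200%/5⌋ = $64,257; SL = ⌊$149,843/4⌋ = $37,460 → take DB $64,257. Book value $96,386.
Year 3: DB = ⌊$96,386 × 200%/5⌋ = $38,554; SL = ⌊$85,586/3⌋ = $28,528 → take DB $38,554. Book value $57,832.
Year 4: DB = ⌊$57,832 × 200%/5⌋ = $23,132; SL = ⌊$47,032/2⌋ = $23,516 → take SL $23,516. Book value $34,316.

$23,516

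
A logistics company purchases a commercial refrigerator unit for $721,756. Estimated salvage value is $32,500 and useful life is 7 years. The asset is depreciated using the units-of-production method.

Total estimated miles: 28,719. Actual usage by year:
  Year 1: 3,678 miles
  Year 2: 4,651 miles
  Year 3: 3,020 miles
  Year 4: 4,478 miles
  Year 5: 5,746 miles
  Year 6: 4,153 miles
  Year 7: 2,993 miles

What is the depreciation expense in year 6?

Depreciable base = $721,756 − $32,500 = $689,256.
Rate = $689,256 / 28,719 miles = $24 per mile.
Year 1: 3,678 × $24 = $88,272. Book value $633,484.
Year 2: 4,651 × $24 = $111,624. Book value $521,860.
Year 3: 3,020 × $24 = $72,480. Book value $449,380.
Year 4: 4,478 × $24 = $107,472. Book value $341,908.
Year 5: 5,746 × $24 = $137,904. Book value $204,004.
Year 6: 4,153 × $24 = $99,672. Book value $104,332.

$99,672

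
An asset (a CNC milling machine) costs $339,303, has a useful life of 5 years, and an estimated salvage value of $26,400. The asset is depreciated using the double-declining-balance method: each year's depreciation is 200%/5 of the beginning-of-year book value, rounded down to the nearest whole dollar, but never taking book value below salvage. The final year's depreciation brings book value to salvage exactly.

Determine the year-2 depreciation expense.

Depreciable base = $339,303 − $26,400 = $312,903.
Year 1: ⌊$339,303 × 200%/5⌋ = $135,721. Book value $203,582.
Year 2: ⌊$203,582 × 200%/5⌋ = $81,432. Book value $122,150.

$81,432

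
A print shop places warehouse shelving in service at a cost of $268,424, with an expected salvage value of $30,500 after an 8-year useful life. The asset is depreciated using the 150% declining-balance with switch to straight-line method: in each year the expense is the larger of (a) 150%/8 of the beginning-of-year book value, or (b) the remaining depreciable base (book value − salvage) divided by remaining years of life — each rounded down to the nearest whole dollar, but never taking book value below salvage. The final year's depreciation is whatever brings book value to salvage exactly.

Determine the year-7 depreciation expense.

Depreciable base = $268,424 − $30,500 = $237,924.
Year 1: DB = ⌊$268,424 × 150%/8⌋ = $50,329; SL = ⌊$237,924/8⌋ = $29,740 → take DB $50,329. Book value $218,095.
Year 2: DB = ⌊$218,095 × 150%/8⌋ = $40,892; SL = ⌊$187,595/7⌋ = $26,799 → take DB $40,892. Book value $177,203.
Year 3: DB = ⌊$177,203 × 150%/8⌋ = $33,225; SL = ⌊$146,703/6⌋ = $24,450 → take DB $33,225. Book value $143,978.
Year 4: DB = ⌊$143,978 × 150%/8⌋ = $26,995; SL = ⌊$113,478/5⌋ = $22,695 → take DB $26,995. Book value $116,983.
Year 5: DB = ⌊$116,983 × 150%/8⌋ = $21,934; SL = ⌊$86,483/4⌋ = $21,620 → take DB $21,934. Book value $95,049.
Year 6: DB = ⌊$95,049 × 150%/8⌋ = $17,821; SL = ⌊$64,549/3⌋ = $21,516 → take SL $21,516. Book value $73,533.
Year 7: DB = ⌊$73,533 × 150%/8⌋ = $13,787; SL = ⌊$43,033/2⌋ = $21,516 → take SL $21,516. Book value $52,017.

$21,516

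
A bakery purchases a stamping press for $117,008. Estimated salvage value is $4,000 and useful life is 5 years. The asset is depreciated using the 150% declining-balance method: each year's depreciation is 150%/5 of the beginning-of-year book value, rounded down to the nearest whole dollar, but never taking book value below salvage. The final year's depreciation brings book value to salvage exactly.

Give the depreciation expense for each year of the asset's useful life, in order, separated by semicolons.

Depreciable base = $117,008 − $4,000 = $113,008.
Year 1: ⌊$117,008 × 150%/5⌋ = $35,102. Book value $81,906.
Year 2: ⌊$81,906 × 150%/5⌋ = $24,571. Book value $57,335.
Year 3: ⌊$57,335 × 150%/5⌋ = $17,200. Book value $40,135.
Year 4: ⌊$40,135 × 150%/5⌋ = $12,040. Book value $28,095.
Year 5 (final): $28,095 − $4,000 = $24,095. Book value $4,000.

$35,102; $24,571; $17,200; $12,040; $24,095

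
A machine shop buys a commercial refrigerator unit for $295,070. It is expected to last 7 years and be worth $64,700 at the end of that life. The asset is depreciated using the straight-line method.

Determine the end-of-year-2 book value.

$229,250

Depreciable base = $295,070 − $64,700 = $230,370.
Annual expense = $230,370 / 7 = $32,910.
End of year 1: book value $262,160.
End of year 2: book value $229,250.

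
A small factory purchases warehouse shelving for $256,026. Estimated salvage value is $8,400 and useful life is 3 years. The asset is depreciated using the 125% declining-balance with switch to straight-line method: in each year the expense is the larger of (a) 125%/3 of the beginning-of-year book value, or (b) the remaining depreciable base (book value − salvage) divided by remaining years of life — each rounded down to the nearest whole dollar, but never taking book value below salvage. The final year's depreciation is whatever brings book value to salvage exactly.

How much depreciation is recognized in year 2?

Depreciable base = $256,026 − $8,400 = $247,626.
Year 1: DB = ⌊$256,026 × 125%/3⌋ = $106,677; SL = ⌊$247,626/3⌋ = $82,542 → take DB $106,677. Book value $149,349.
Year 2: DB = ⌊$149,349 × 125%/3⌋ = $62,228; SL = ⌊$140,949/2⌋ = $70,474 → take SL $70,474. Book value $78,875.

$70,474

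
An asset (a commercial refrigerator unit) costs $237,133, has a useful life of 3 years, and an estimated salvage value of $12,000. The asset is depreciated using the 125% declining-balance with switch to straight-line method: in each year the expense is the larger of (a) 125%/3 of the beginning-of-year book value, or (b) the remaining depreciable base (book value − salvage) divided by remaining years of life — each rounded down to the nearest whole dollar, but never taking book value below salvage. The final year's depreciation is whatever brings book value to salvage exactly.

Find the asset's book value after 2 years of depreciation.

Depreciable base = $237,133 − $12,000 = $225,133.
Year 1: DB = ⌊$237,133 × 125%/3⌋ = $98,805; SL = ⌊$225,133/3⌋ = $75,044 → take DB $98,805. Book value $138,328.
Year 2: DB = ⌊$138,328 × 125%/3⌋ = $57,636; SL = ⌊$126,328/2⌋ = $63,164 → take SL $63,164. Book value $75,164.

$75,164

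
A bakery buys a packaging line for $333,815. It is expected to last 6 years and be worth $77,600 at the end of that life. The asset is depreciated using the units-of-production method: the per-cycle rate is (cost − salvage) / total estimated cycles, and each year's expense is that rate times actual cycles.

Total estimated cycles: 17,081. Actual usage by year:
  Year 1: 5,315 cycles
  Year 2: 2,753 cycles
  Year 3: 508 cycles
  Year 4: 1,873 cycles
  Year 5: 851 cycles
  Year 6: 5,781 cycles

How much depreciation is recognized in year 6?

Depreciable base = $333,815 − $77,600 = $256,215.
Rate = $256,215 / 17,081 cycles = $15 per cycle.
Year 1: 5,315 × $15 = $79,725. Book value $254,090.
Year 2: 2,753 × $15 = $41,295. Book value $212,795.
Year 3: 508 × $15 = $7,620. Book value $205,175.
Year 4: 1,873 × $15 = $28,095. Book value $177,080.
Year 5: 851 × $15 = $12,765. Book value $164,315.
Year 6: 5,781 × $15 = $86,715. Book value $77,600.

$86,715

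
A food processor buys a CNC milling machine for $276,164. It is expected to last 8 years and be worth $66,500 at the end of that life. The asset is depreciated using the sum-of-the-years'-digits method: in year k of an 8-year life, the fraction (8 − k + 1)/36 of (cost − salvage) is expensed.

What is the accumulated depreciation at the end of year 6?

$192,192

Depreciable base = $276,164 − $66,500 = $209,664.
Sum of the years' digits = 8+7+6+5+4+3+2+1 = 36.
Year 1: $209,664 × 8/36 = $46,592. Book value $229,572.
Year 2: $209,664 × 7/36 = $40,768. Book value $188,804.
Year 3: $209,664 × 6/36 = $34,944. Book value $153,860.
Year 4: $209,664 × 5/36 = $29,120. Book value $124,740.
Year 5: $209,664 × 4/36 = $23,296. Book value $101,444.
Year 6: $209,664 × 3/36 = $17,472. Book value $83,972.
Accumulated through year 6 = $276,164 − $83,972 = $192,192.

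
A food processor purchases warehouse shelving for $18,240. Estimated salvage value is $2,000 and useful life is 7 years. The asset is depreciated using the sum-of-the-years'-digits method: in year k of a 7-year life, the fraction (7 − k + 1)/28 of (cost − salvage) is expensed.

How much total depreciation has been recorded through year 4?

Depreciable base = $18,240 − $2,000 = $16,240.
Sum of the years' digits = 7+6+5+4+3+2+1 = 28.
Year 1: $16,240 × 7/28 = $4,060. Book value $14,180.
Year 2: $16,240 × 6/28 = $3,480. Book value $10,700.
Year 3: $16,240 × 5/28 = $2,900. Book value $7,800.
Year 4: $16,240 × 4/28 = $2,320. Book value $5,480.
Accumulated through year 4 = $18,240 − $5,480 = $12,760.

$12,760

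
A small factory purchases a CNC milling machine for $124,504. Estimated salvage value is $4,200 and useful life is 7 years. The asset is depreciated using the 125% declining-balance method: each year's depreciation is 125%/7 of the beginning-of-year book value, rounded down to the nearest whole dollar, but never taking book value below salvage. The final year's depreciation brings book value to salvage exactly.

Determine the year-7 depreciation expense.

$34,049

Depreciable base = $124,504 − $4,200 = $120,304.
Year 1: ⌊$124,504 × 125%/7⌋ = $22,232. Book value $102,272.
Year 2: ⌊$102,272 × 125%/7⌋ = $18,262. Book value $84,010.
Year 3: ⌊$84,010 × 125%/7⌋ = $15,001. Book value $69,009.
Year 4: ⌊$69,009 × 125%/7⌋ = $12,323. Book value $56,686.
Year 5: ⌊$56,686 × 125%/7⌋ = $10,122. Book value $46,564.
Year 6: ⌊$46,564 × 125%/7⌋ = $8,315. Book value $38,249.
Year 7 (final): $38,249 − $4,200 = $34,049. Book value $4,200.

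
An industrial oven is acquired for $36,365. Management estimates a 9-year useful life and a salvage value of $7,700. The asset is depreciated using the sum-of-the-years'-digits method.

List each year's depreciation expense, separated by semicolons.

Depreciable base = $36,365 − $7,700 = $28,665.
Sum of the years' digits = 9+8+7+6+5+4+3+2+1 = 45.
Year 1: $28,665 × 9/45 = $5,733. Book value $30,632.
Year 2: $28,665 × 8/45 = $5,096. Book value $25,536.
Year 3: $28,665 × 7/45 = $4,459. Book value $21,077.
Year 4: $28,665 × 6/45 = $3,822. Book value $17,255.
Year 5: $28,665 × 5/45 = $3,185. Book value $14,070.
Year 6: $28,665 × 4/45 = $2,548. Book value $11,522.
Year 7: $28,665 × 3/45 = $1,911. Book value $9,611.
Year 8: $28,665 × 2/45 = $1,274. Book value $8,337.
Year 9: $28,665 × 1/45 = $637. Book value $7,700.

$5,733; $5,096; $4,459; $3,822; $3,185; $2,548; $1,911; $1,274; $637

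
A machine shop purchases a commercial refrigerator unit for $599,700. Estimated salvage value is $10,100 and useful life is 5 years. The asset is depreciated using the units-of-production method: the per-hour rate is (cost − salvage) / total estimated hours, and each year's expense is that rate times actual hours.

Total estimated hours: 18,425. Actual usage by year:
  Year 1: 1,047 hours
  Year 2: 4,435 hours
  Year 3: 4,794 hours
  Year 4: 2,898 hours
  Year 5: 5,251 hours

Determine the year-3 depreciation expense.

Depreciable base = $599,700 − $10,100 = $589,600.
Rate = $589,600 / 18,425 hours = $32 per hour.
Year 1: 1,047 × $32 = $33,504. Book value $566,196.
Year 2: 4,435 × $32 = $141,920. Book value $424,276.
Year 3: 4,794 × $32 = $153,408. Book value $270,868.

$153,408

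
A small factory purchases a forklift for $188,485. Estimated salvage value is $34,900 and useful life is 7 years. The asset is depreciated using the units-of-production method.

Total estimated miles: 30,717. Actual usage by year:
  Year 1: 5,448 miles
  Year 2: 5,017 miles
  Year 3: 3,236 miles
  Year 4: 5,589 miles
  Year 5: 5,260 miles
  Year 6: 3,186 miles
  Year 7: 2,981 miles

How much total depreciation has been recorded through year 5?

Depreciable base = $188,485 − $34,900 = $153,585.
Rate = $153,585 / 30,717 miles = $5 per mile.
Year 1: 5,448 × $5 = $27,240. Book value $161,245.
Year 2: 5,017 × $5 = $25,085. Book value $136,160.
Year 3: 3,236 × $5 = $16,180. Book value $119,980.
Year 4: 5,589 × $5 = $27,945. Book value $92,035.
Year 5: 5,260 × $5 = $26,300. Book value $65,735.
Accumulated through year 5 = $188,485 − $65,735 = $122,750.

$122,750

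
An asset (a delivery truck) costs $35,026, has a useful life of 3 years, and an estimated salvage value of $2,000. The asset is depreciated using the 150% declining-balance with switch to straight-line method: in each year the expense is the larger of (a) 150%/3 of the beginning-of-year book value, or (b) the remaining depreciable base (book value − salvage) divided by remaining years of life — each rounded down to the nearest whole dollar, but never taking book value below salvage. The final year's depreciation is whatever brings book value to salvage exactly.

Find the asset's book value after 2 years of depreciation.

$8,757

Depreciable base = $35,026 − $2,000 = $33,026.
Year 1: DB = ⌊$35,026 × 150%/3⌋ = $17,513; SL = ⌊$33,026/3⌋ = $11,008 → take DB $17,513. Book value $17,513.
Year 2: DB = ⌊$17,513 × 150%/3⌋ = $8,756; SL = ⌊$15,513/2⌋ = $7,756 → take DB $8,756. Book value $8,757.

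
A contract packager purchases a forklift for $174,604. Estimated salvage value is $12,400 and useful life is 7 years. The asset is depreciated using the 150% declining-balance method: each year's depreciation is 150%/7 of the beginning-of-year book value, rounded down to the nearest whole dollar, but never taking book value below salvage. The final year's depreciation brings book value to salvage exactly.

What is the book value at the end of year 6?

Depreciable base = $174,604 − $12,400 = $162,204.
Year 1: ⌊$174,604 × 150%/7⌋ = $37,415. Book value $137,189.
Year 2: ⌊$137,189 × 150%/7⌋ = $29,397. Book value $107,792.
Year 3: ⌊$107,792 × 150%/7⌋ = $23,098. Book value $84,694.
Year 4: ⌊$84,694 × 150%/7⌋ = $18,148. Book value $66,546.
Year 5: ⌊$66,546 × 150%/7⌋ = $14,259. Book value $52,287.
Year 6: ⌊$52,287 × 150%/7⌋ = $11,204. Book value $41,083.

$41,083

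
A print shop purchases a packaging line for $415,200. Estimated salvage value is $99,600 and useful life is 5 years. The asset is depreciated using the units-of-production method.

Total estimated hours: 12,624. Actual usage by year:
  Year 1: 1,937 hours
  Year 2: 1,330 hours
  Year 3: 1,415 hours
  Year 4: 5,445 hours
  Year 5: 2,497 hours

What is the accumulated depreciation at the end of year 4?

$253,175

Depreciable base = $415,200 − $99,600 = $315,600.
Rate = $315,600 / 12,624 hours = $25 per hour.
Year 1: 1,937 × $25 = $48,425. Book value $366,775.
Year 2: 1,330 × $25 = $33,250. Book value $333,525.
Year 3: 1,415 × $25 = $35,375. Book value $298,150.
Year 4: 5,445 × $25 = $136,125. Book value $162,025.
Accumulated through year 4 = $415,200 − $162,025 = $253,175.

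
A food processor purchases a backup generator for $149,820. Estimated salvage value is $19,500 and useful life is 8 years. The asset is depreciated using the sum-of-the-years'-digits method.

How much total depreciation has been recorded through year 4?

Depreciable base = $149,820 − $19,500 = $130,320.
Sum of the years' digits = 8+7+6+5+4+3+2+1 = 36.
Year 1: $130,320 × 8/36 = $28,960. Book value $120,860.
Year 2: $130,320 × 7/36 = $25,340. Book value $95,520.
Year 3: $130,320 × 6/36 = $21,720. Book value $73,800.
Year 4: $130,320 × 5/36 = $18,100. Book value $55,700.
Accumulated through year 4 = $149,820 − $55,700 = $94,120.

$94,120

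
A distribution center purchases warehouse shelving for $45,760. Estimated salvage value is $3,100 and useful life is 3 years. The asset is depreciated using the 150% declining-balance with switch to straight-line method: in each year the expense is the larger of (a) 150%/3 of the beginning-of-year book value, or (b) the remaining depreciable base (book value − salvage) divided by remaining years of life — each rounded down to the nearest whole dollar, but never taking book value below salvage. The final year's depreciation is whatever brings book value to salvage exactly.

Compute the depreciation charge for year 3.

Depreciable base = $45,760 − $3,100 = $42,660.
Year 1: DB = ⌊$45,760 × 150%/3⌋ = $22,880; SL = ⌊$42,660/3⌋ = $14,220 → take DB $22,880. Book value $22,880.
Year 2: DB = ⌊$22,880 × 150%/3⌋ = $11,440; SL = ⌊$19,780/2⌋ = $9,890 → take DB $11,440. Book value $11,440.
Year 3 (final): $11,440 − $3,100 = $8,340. Book value $3,100.

$8,340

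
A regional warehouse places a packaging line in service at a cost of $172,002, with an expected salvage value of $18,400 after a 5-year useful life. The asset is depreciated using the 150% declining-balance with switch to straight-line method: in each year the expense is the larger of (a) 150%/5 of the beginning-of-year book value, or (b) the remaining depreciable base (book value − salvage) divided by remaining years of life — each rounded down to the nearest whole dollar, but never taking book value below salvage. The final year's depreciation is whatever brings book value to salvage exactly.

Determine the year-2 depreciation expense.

Depreciable base = $172,002 − $18,400 = $153,602.
Year 1: DB = ⌊$172,002 × 150%/5⌋ = $51,600; SL = ⌊$153,602/5⌋ = $30,720 → take DB $51,600. Book value $120,402.
Year 2: DB = ⌊$120,402 × 150%/5⌋ = $36,120; SL = ⌊$102,002/4⌋ = $25,500 → take DB $36,120. Book value $84,282.

$36,120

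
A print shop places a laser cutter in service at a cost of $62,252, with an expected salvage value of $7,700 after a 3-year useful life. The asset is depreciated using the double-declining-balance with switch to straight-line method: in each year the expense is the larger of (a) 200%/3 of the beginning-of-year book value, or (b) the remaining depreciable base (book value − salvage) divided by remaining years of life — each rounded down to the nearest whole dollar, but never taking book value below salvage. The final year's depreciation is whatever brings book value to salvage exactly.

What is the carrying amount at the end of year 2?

Depreciable base = $62,252 − $7,700 = $54,552.
Year 1: DB = ⌊$62,252 × 200%/3⌋ = $41,501; SL = ⌊$54,552/3⌋ = $18,184 → take DB $41,501. Book value $20,751.
Year 2: DB = ⌊$20,751 × 200%/3⌋ = $13,834; SL = ⌊$13,051/2⌋ = $6,525 → take DB $13,834, capped at $13,051. Book value $7,700.

$7,700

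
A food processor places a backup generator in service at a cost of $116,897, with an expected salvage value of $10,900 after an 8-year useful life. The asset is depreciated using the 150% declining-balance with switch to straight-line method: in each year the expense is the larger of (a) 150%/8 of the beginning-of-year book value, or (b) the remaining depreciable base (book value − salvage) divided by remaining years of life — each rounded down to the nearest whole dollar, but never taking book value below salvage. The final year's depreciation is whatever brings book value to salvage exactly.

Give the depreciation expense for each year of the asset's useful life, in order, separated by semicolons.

Depreciable base = $116,897 − $10,900 = $105,997.
Year 1: DB = ⌊$116,897 × 150%/8⌋ = $21,918; SL = ⌊$105,997/8⌋ = $13,249 → take DB $21,918. Book value $94,979.
Year 2: DB = ⌊$94,979 × 150%/8⌋ = $17,808; SL = ⌊$84,079/7⌋ = $12,011 → take DB $17,808. Book value $77,171.
Year 3: DB = ⌊$77,171 × 150%/8⌋ = $14,469; SL = ⌊$66,271/6⌋ = $11,045 → take DB $14,469. Book value $62,702.
Year 4: DB = ⌊$62,702 × 150%/8⌋ = $11,756; SL = ⌊$51,802/5⌋ = $10,360 → take DB $11,756. Book value $50,946.
Year 5: DB = ⌊$50,946 × 150%/8⌋ = $9,552; SL = ⌊$40,046/4⌋ = $10,011 → take SL $10,011. Book value $40,935.
Year 6: DB = ⌊$40,935 × 150%/8⌋ = $7,675; SL = ⌊$30,035/3⌋ = $10,011 → take SL $10,011. Book value $30,924.
Year 7: DB = ⌊$30,924 × 150%/8⌋ = $5,798; SL = ⌊$20,024/2⌋ = $10,012 → take SL $10,012. Book value $20,912.
Year 8 (final): $20,912 − $10,900 = $10,012. Book value $10,900.

$21,918; $17,808; $14,469; $11,756; $10,011; $10,011; $10,012; $10,012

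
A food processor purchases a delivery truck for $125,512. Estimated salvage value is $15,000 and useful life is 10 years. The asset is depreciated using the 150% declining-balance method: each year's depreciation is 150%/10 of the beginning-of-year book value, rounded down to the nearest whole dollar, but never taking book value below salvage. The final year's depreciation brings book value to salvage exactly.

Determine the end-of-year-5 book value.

$55,692

Depreciable base = $125,512 − $15,000 = $110,512.
Year 1: ⌊$125,512 × 150%/10⌋ = $18,826. Book value $106,686.
Year 2: ⌊$106,686 × 150%/10⌋ = $16,002. Book value $90,684.
Year 3: ⌊$90,684 × 150%/10⌋ = $13,602. Book value $77,082.
Year 4: ⌊$77,082 × 150%/10⌋ = $11,562. Book value $65,520.
Year 5: ⌊$65,520 × 150%/10⌋ = $9,828. Book value $55,692.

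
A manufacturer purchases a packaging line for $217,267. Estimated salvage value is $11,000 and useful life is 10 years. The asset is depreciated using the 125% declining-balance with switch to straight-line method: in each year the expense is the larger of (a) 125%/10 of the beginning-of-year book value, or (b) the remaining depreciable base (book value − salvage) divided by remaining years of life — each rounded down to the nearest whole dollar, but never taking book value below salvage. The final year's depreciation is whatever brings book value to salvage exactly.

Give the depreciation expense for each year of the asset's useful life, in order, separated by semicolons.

Depreciable base = $217,267 − $11,000 = $206,267.
Year 1: DB = ⌊$217,267 × 125%/10⌋ = $27,158; SL = ⌊$206,267/10⌋ = $20,626 → take DB $27,158. Book value $190,109.
Year 2: DB = ⌊$190,109 × 125%/10⌋ = $23,763; SL = ⌊$179,109/9⌋ = $19,901 → take DB $23,763. Book value $166,346.
Year 3: DB = ⌊$166,346 × 125%/10⌋ = $20,793; SL = ⌊$155,346/8⌋ = $19,418 → take DB $20,793. Book value $145,553.
Year 4: DB = ⌊$145,553 × 125%/10⌋ = $18,194; SL = ⌊$134,553/7⌋ = $19,221 → take SL $19,221. Book value $126,332.
Year 5: DB = ⌊$126,332 × 125%/10⌋ = $15,791; SL = ⌊$115,332/6⌋ = $19,222 → take SL $19,222. Book value $107,110.
Year 6: DB = ⌊$107,110 × 125%/10⌋ = $13,388; SL = ⌊$96,110/5⌋ = $19,222 → take SL $19,222. Book value $87,888.
Year 7: DB = ⌊$87,888 × 125%/10⌋ = $10,986; SL = ⌊$76,888/4⌋ = $19,222 → take SL $19,222. Book value $68,666.
Year 8: DB = ⌊$68,666 × 125%/10⌋ = $8,583; SL = ⌊$57,666/3⌋ = $19,222 → take SL $19,222. Book value $49,444.
Year 9: DB = ⌊$49,444 × 125%/10⌋ = $6,180; SL = ⌊$38,444/2⌋ = $19,222 → take SL $19,222. Book value $30,222.
Year 10 (final): $30,222 − $11,000 = $19,222. Book value $11,000.

$27,158; $23,763; $20,793; $19,221; $19,222; $19,222; $19,222; $19,222; $19,222; $19,222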